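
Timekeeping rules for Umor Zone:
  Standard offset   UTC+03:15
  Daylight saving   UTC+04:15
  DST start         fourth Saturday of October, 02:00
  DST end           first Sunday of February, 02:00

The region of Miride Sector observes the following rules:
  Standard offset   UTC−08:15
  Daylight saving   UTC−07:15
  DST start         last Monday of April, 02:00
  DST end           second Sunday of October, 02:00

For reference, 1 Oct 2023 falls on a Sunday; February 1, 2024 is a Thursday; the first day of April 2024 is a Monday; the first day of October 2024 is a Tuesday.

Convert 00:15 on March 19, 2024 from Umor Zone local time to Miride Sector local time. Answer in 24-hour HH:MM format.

12:45

1 October 2023 is a Sunday, so the first Saturday is October 7 and the fourth is October 28.
1 February 2024 is a Thursday, so the first Sunday is February 4.
March 19, 2024 is outside the daylight-saving period (28 October 2023 – 4 February 2024), so Umor Zone is on standard time, UTC+03:15.
00:15 Umor Zone − 3h15m = 21:00 UTC (rolling into the previous day, 18 March 2024).
1 April 2024 is a Monday, so Mondays fall on 1, 8, 15, 22, 29; the last is April 29.
1 October 2024 is a Tuesday, so the first Sunday is October 6 and the second is October 13.
At the standard offset (UTC−08:15), 21:00 UTC − 8h15m = 12:45 Miride Sector standard time.
The standard-time date in Miride Sector, March 18, 2024, is outside the daylight-saving period (29 April – 13 October), so Miride Sector is on standard time, UTC−08:15.
21:00 UTC − 8h15m = 12:45 Miride Sector.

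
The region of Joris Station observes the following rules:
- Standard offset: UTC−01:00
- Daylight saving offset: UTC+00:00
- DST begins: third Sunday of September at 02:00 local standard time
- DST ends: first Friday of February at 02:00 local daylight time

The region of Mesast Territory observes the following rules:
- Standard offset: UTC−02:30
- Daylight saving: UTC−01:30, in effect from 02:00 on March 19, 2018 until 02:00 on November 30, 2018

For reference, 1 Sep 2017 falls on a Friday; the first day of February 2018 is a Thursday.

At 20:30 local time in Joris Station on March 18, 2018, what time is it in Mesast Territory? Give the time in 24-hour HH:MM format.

1 September 2017 is a Friday, so the first Sunday is September 3 and the third is September 17.
1 February 2018 is a Thursday, so the first Friday is February 2.
March 18, 2018 does not fall between 17 September 2017 and 2 February 2018, so daylight saving is not in effect and Joris Station is at UTC−01:00.
20:30 Joris Station + 1h = 21:30 UTC.
At the standard offset (UTC−02:30), 21:30 UTC − 2h30m = 19:00 Mesast Territory standard time.
The standard-time date in Mesast Territory, March 18, 2018, does not fall between 19 March and 30 November, so daylight saving is not in effect and Mesast Territory is at UTC−02:30.
21:30 UTC − 2h30m = 19:00 Mesast Territory.

19:00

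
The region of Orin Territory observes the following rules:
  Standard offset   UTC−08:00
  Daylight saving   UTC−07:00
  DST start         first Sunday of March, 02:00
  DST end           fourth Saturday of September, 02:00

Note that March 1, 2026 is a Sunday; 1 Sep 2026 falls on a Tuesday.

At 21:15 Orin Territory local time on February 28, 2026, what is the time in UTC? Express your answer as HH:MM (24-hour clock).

05:15

1 March 2026 is a Sunday, so the first Sunday is March 1.
1 September 2026 is a Tuesday, so the first Saturday is September 5 and the fourth is September 26.
February 28, 2026 does not fall between 1 March and 26 September, so daylight saving is not in effect and Orin Territory is at UTC−08:00.
21:15 local + 8h = 05:15 UTC (rolling into the next day, 1 March 2026).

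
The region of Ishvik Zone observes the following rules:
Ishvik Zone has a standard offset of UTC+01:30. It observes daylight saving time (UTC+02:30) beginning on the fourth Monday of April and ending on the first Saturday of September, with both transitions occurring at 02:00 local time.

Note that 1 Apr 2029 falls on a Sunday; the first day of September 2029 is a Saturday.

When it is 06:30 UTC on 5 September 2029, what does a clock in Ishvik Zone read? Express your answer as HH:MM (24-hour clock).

08:00

1 April 2029 is a Sunday, so the first Monday is April 2 and the fourth is April 23.
1 September 2029 is a Saturday, so the first Saturday is September 1.
At the standard offset (UTC+01:30), 06:30 UTC + 1h30m = 08:00 Ishvik Zone standard time.
The standard-time date in Ishvik Zone, 5 September 2029, is outside the daylight-saving period (23 April – 1 September), so Ishvik Zone is on standard time, UTC+01:30.
06:30 UTC + 1h30m = 08:00 local.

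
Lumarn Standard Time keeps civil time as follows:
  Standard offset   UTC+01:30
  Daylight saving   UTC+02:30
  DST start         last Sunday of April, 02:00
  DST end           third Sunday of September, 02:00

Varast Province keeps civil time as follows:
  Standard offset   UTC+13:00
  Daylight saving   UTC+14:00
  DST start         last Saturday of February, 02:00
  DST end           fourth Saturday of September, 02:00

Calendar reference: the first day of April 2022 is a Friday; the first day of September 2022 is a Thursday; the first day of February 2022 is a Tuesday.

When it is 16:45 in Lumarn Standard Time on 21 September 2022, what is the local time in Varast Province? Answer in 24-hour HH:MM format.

05:15

1 April 2022 is a Friday, so Sundays fall on 3, 10, 17, 24; the last is April 24.
1 September 2022 is a Thursday, so the first Sunday is September 4 and the third is September 18.
Daylight saving runs 24 April – 18 September; 21 September 2022 is outside that window, so Lumarn Standard Time is on standard time at UTC+01:30.
16:45 Lumarn Standard Time − 1h30m = 15:15 UTC.
1 February 2022 is a Tuesday, so Saturdays fall on 5, 12, 19, 26; the last is February 26.
1 September 2022 is a Thursday, so the first Saturday is September 3 and the fourth is September 24.
At the standard offset (UTC+13:00), 15:15 UTC + 13h = 04:15 Varast Province standard time (rolling into the next day, 22 September 2022).
The standard-time date in Varast Province, 22 September 2022, falls between 26 February and 24 September, so daylight saving is in effect and Varast Province is at UTC+14:00.
15:15 UTC + 14h = 05:15 Varast Province (rolling into the next day, 22 September 2022).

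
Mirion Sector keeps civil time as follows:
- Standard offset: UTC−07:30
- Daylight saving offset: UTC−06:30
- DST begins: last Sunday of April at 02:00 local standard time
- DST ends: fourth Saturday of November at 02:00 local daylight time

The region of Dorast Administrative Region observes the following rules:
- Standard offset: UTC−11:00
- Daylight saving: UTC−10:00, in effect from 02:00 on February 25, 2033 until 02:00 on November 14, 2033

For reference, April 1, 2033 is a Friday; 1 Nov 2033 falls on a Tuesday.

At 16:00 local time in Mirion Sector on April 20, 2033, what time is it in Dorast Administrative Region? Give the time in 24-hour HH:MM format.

1 April 2033 is a Friday, so Sundays fall on 3, 10, 17, 24; the last is April 24.
1 November 2033 is a Tuesday, so the first Saturday is November 5 and the fourth is November 26.
April 20, 2033 does not fall between 24 April and 26 November, so daylight saving is not in effect and Mirion Sector is at UTC−07:30.
16:00 Mirion Sector + 7h30m = 23:30 UTC.
At the standard offset (UTC−11:00), 23:30 UTC − 11h = 12:30 Dorast Administrative Region standard time.
Daylight saving runs 25 February – 14 November; the standard-time date in Dorast Administrative Region, April 20, 2033, is inside that window, so Dorast Administrative Region is at UTC−10:00.
23:30 UTC − 10h = 13:30 Dorast Administrative Region.

13:30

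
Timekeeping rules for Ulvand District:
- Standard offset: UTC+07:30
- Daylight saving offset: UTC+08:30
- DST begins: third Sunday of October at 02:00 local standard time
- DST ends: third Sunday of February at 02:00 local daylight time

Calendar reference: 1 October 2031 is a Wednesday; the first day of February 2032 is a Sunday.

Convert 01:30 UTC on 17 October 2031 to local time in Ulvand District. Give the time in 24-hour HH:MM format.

09:00

1 October 2031 is a Wednesday, so the first Sunday is October 5 and the third is October 19.
1 February 2032 is a Sunday, so the first Sunday is February 1 and the third is February 15.
At the standard offset (UTC+07:30), 01:30 UTC + 7h30m = 09:00 Ulvand District standard time.
The standard-time date in Ulvand District, 17 October 2031, does not fall between 19 October 2031 and 15 February 2032, so daylight saving is not in effect and Ulvand District is at UTC+07:30.
01:30 UTC + 7h30m = 09:00 local.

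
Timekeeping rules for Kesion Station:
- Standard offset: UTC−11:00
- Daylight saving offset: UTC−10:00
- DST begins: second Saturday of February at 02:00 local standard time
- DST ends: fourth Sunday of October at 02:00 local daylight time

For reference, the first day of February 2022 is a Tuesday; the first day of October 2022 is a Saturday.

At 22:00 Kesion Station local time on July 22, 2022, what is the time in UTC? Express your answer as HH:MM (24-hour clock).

08:00

1 February 2022 is a Tuesday, so the first Saturday is February 5 and the second is February 12.
1 October 2022 is a Saturday, so the first Sunday is October 2 and the fourth is October 23.
July 22, 2022 falls between 12 February and 23 October, so daylight saving is in effect and Kesion Station is at UTC−10:00.
22:00 local + 10h = 08:00 UTC (rolling into the next day, 23 July 2022).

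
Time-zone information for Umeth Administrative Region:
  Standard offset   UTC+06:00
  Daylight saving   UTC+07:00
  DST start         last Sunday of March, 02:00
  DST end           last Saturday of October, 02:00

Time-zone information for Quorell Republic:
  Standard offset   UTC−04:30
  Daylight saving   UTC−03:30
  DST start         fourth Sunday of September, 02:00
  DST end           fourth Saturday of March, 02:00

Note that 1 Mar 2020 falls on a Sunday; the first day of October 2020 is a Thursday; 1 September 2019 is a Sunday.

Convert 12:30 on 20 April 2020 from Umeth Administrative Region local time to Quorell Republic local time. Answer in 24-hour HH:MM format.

1 March 2020 is a Sunday, so Sundays fall on 1, 8, 15, 22, 29; the last is March 29.
1 October 2020 is a Thursday, so Saturdays fall on 3, 10, 17, 24, 31; the last is October 31.
Daylight saving runs 29 March – 31 October; 20 April 2020 is inside that window, so Umeth Administrative Region is at UTC+07:00.
12:30 Umeth Administrative Region − 7h = 05:30 UTC.
1 September 2019 is a Sunday, so the first Sunday is September 1 and the fourth is September 22.
1 March 2020 is a Sunday, so the first Saturday is March 7 and the fourth is March 28.
At the standard offset (UTC−04:30), 05:30 UTC − 4h30m = 01:00 Quorell Republic standard time.
Daylight saving runs 22 September 2019 – 28 March 2020; the standard-time date in Quorell Republic, 20 April 2020, is outside that window, so Quorell Republic is on standard time at UTC−04:30.
05:30 UTC − 4h30m = 01:00 Quorell Republic.

01:00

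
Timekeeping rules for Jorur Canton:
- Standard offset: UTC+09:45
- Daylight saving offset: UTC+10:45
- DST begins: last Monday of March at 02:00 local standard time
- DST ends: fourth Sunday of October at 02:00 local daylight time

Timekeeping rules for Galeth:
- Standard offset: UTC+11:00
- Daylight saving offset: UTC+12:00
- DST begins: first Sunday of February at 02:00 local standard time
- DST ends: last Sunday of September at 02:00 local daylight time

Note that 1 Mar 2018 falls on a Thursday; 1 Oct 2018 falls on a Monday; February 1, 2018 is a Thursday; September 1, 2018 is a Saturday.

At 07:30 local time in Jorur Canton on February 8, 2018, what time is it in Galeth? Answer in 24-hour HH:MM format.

1 March 2018 is a Thursday, so Mondays fall on 5, 12, 19, 26; the last is March 26.
1 October 2018 is a Monday, so the first Sunday is October 7 and the fourth is October 28.
February 8, 2018 does not fall between 26 March and 28 October, so daylight saving is not in effect and Jorur Canton is at UTC+09:45.
07:30 Jorur Canton − 9h45m = 21:45 UTC (rolling into the previous day, 7 February 2018).
1 February 2018 is a Thursday, so the first Sunday is February 4.
1 September 2018 is a Saturday, so Sundays fall on 2, 9, 16, 23, 30; the last is September 30.
At the standard offset (UTC+11:00), 21:45 UTC + 11h = 08:45 Galeth standard time (rolling into the next day, 8 February 2018).
The standard-time date in Galeth, February 8, 2018, lies within the daylight-saving period (4 February – 30 September), so Galeth is on daylight time, UTC+12:00.
21:45 UTC + 12h = 09:45 Galeth (rolling into the next day, 8 February 2018).

09:45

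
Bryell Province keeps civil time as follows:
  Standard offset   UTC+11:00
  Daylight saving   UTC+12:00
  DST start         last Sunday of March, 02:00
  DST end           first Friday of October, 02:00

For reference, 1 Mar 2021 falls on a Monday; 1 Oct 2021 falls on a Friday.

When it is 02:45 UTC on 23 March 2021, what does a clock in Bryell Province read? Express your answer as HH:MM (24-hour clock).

1 March 2021 is a Monday, so Sundays fall on 7, 14, 21, 28; the last is March 28.
1 October 2021 is a Friday, so the first Friday is October 1.
At the standard offset (UTC+11:00), 02:45 UTC + 11h = 13:45 Bryell Province standard time.
The standard-time date in Bryell Province, 23 March 2021, does not fall between 28 March and 1 October, so daylight saving is not in effect and Bryell Province is at UTC+11:00.
02:45 UTC + 11h = 13:45 local.

13:45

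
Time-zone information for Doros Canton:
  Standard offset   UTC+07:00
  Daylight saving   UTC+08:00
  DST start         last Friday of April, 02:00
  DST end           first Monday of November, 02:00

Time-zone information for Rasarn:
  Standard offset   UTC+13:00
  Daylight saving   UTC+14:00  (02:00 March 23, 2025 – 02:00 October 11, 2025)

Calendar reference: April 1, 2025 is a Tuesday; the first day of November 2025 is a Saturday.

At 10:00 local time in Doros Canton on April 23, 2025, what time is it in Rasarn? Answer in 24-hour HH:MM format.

17:00

1 April 2025 is a Tuesday, so Fridays fall on 4, 11, 18, 25; the last is April 25.
1 November 2025 is a Saturday, so the first Monday is November 3.
Daylight saving runs 25 April – 3 November; April 23, 2025 is outside that window, so Doros Canton is on standard time at UTC+07:00.
10:00 Doros Canton − 7h = 03:00 UTC.
At the standard offset (UTC+13:00), 03:00 UTC + 13h = 16:00 Rasarn standard time.
The standard-time date in Rasarn, April 23, 2025, lies within the daylight-saving period (23 March – 11 October), so Rasarn is on daylight time, UTC+14:00.
03:00 UTC + 14h = 17:00 Rasarn.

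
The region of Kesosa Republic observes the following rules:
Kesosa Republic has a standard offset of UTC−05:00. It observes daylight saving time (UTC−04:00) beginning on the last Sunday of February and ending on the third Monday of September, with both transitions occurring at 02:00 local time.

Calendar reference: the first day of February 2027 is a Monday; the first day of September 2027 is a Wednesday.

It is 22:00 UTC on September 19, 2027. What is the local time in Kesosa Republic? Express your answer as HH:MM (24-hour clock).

1 February 2027 is a Monday, so Sundays fall on 7, 14, 21, 28; the last is February 28.
1 September 2027 is a Wednesday, so the first Monday is September 6 and the third is September 20.
At the standard offset (UTC−05:00), 22:00 UTC − 5h = 17:00 Kesosa Republic standard time.
The standard-time date in Kesosa Republic, September 19, 2027, lies within the daylight-saving period (28 February – 20 September), so Kesosa Republic is on daylight time, UTC−04:00.
22:00 UTC − 4h = 18:00 local.

18:00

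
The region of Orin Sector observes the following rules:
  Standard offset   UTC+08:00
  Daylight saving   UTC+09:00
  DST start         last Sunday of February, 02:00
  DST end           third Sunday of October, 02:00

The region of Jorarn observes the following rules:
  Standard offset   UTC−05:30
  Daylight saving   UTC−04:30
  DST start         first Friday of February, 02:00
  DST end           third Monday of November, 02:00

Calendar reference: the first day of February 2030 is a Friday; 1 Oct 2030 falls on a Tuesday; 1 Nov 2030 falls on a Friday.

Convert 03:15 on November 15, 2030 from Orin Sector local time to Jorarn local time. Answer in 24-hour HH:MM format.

14:45

1 February 2030 is a Friday, so Sundays fall on 3, 10, 17, 24; the last is February 24.
1 October 2030 is a Tuesday, so the first Sunday is October 6 and the third is October 20.
November 15, 2030 is outside the daylight-saving period (24 February – 20 October), so Orin Sector is on standard time, UTC+08:00.
03:15 Orin Sector − 8h = 19:15 UTC (rolling into the previous day, 14 November 2030).
1 February 2030 is a Friday, so the first Friday is February 1.
1 November 2030 is a Friday, so the first Monday is November 4 and the third is November 18.
At the standard offset (UTC−05:30), 19:15 UTC − 5h30m = 13:45 Jorarn standard time.
The standard-time date in Jorarn, November 14, 2030, lies within the daylight-saving period (1 February – 18 November), so Jorarn is on daylight time, UTC−04:30.
19:15 UTC − 4h30m = 14:45 Jorarn.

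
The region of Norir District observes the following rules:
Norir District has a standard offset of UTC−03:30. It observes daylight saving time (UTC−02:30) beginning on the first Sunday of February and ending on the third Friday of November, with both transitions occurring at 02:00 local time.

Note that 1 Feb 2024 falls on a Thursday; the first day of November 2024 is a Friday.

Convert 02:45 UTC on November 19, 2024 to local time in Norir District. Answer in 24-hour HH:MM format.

23:15

1 February 2024 is a Thursday, so the first Sunday is February 4.
1 November 2024 is a Friday, so the first Friday is November 1 and the third is November 15.
At the standard offset (UTC−03:30), 02:45 UTC − 3h30m = 23:15 Norir District standard time (rolling into the previous day, 18 November 2024).
The standard-time date in Norir District, November 18, 2024, is outside the daylight-saving period (4 February – 15 November), so Norir District is on standard time, UTC−03:30.
02:45 UTC − 3h30m = 23:15 local (rolling into the previous day, 18 November 2024).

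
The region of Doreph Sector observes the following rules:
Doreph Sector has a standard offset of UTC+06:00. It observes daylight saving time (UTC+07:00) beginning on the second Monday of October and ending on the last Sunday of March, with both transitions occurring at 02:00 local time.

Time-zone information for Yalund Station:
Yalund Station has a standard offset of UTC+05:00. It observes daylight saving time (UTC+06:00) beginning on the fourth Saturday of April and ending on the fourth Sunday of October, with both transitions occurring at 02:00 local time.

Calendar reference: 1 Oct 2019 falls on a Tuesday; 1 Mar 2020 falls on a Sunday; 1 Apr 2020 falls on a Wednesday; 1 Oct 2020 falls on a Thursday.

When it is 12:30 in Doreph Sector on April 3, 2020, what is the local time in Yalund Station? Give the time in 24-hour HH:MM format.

11:30

1 October 2019 is a Tuesday, so the first Monday is October 7 and the second is October 14.
1 March 2020 is a Sunday, so Sundays fall on 1, 8, 15, 22, 29; the last is March 29.
April 3, 2020 does not fall between 14 October 2019 and 29 March 2020, so daylight saving is not in effect and Doreph Sector is at UTC+06:00.
12:30 Doreph Sector − 6h = 06:30 UTC.
1 April 2020 is a Wednesday, so the first Saturday is April 4 and the fourth is April 25.
1 October 2020 is a Thursday, so the first Sunday is October 4 and the fourth is October 25.
At the standard offset (UTC+05:00), 06:30 UTC + 5h = 11:30 Yalund Station standard time.
The standard-time date in Yalund Station, April 3, 2020, is outside the daylight-saving period (25 April – 25 October), so Yalund Station is on standard time, UTC+05:00.
06:30 UTC + 5h = 11:30 Yalund Station.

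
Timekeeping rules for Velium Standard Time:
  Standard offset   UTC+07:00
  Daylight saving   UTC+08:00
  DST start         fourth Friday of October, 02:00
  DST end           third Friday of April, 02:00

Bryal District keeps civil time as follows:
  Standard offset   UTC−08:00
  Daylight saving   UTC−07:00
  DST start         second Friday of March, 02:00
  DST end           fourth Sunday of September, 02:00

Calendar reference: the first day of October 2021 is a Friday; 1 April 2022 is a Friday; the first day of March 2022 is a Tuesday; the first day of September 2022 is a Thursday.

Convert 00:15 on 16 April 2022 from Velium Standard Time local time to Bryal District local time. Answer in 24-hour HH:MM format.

10:15

1 October 2021 is a Friday, so the first Friday is October 1 and the fourth is October 22.
1 April 2022 is a Friday, so the first Friday is April 1 and the third is April 15.
16 April 2022 is outside the daylight-saving period (22 October 2021 – 15 April 2022), so Velium Standard Time is on standard time, UTC+07:00.
00:15 Velium Standard Time − 7h = 17:15 UTC (rolling into the previous day, 15 April 2022).
1 March 2022 is a Tuesday, so the first Friday is March 4 and the second is March 11.
1 September 2022 is a Thursday, so the first Sunday is September 4 and the fourth is September 25.
At the standard offset (UTC−08:00), 17:15 UTC − 8h = 09:15 Bryal District standard time.
Daylight saving runs 11 March – 25 September; the standard-time date in Bryal District, 15 April 2022, is inside that window, so Bryal District is at UTC−07:00.
17:15 UTC − 7h = 10:15 Bryal District.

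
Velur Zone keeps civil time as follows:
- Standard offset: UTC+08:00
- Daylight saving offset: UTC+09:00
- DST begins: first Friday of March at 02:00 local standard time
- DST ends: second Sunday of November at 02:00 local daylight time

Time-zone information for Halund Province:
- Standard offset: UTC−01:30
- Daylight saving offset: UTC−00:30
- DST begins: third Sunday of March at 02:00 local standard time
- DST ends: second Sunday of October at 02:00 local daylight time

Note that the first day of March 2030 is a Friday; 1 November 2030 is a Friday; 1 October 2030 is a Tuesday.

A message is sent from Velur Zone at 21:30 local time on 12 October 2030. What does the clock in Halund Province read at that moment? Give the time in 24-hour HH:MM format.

1 March 2030 is a Friday, so the first Friday is March 1.
1 November 2030 is a Friday, so the first Sunday is November 3 and the second is November 10.
12 October 2030 lies within the daylight-saving period (1 March – 10 November), so Velur Zone is on daylight time, UTC+09:00.
21:30 Velur Zone − 9h = 12:30 UTC.
1 March 2030 is a Friday, so the first Sunday is March 3 and the third is March 17.
1 October 2030 is a Tuesday, so the first Sunday is October 6 and the second is October 13.
At the standard offset (UTC−01:30), 12:30 UTC − 1h30m = 11:00 Halund Province standard time.
The standard-time date in Halund Province, 12 October 2030, falls between 17 March and 13 October, so daylight saving is in effect and Halund Province is at UTC−00:30.
12:30 UTC − 0h30m = 12:00 Halund Province.

12:00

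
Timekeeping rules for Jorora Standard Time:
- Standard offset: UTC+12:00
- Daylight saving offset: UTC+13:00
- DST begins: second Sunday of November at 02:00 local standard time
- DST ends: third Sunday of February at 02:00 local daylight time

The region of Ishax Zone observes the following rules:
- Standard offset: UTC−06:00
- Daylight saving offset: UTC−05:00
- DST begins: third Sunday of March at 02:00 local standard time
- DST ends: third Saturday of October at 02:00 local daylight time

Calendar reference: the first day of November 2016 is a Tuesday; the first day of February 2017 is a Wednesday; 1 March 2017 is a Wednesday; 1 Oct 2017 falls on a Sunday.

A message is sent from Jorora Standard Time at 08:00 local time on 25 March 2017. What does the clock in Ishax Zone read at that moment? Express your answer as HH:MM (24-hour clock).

1 November 2016 is a Tuesday, so the first Sunday is November 6 and the second is November 13.
1 February 2017 is a Wednesday, so the first Sunday is February 5 and the third is February 19.
25 March 2017 is outside the daylight-saving period (13 November 2016 – 19 February 2017), so Jorora Standard Time is on standard time, UTC+12:00.
08:00 Jorora Standard Time − 12h = 20:00 UTC (rolling into the previous day, 24 March 2017).
1 March 2017 is a Wednesday, so the first Sunday is March 5 and the third is March 19.
1 October 2017 is a Sunday, so the first Saturday is October 7 and the third is October 21.
At the standard offset (UTC−06:00), 20:00 UTC − 6h = 14:00 Ishax Zone standard time.
The standard-time date in Ishax Zone, 24 March 2017, falls between 19 March and 21 October, so daylight saving is in effect and Ishax Zone is at UTC−05:00.
20:00 UTC − 5h = 15:00 Ishax Zone.

15:00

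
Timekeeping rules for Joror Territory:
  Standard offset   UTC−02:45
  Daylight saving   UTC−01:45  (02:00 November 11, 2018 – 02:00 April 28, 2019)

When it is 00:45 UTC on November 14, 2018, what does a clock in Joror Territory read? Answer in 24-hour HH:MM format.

At the standard offset (UTC−02:45), 00:45 UTC − 2h45m = 22:00 Joror Territory standard time (rolling into the previous day, 13 November 2018).
The standard-time date in Joror Territory, November 13, 2018, falls between 11 November 2018 and 28 April 2019, so daylight saving is in effect and Joror Territory is at UTC−01:45.
00:45 UTC − 1h45m = 23:00 local (rolling into the previous day, 13 November 2018).

23:00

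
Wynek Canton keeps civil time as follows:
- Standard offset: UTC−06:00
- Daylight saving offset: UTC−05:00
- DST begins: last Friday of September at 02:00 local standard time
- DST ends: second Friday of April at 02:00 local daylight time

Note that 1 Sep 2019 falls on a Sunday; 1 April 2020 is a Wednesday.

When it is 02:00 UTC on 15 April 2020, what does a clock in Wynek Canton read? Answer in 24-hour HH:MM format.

1 September 2019 is a Sunday, so Fridays fall on 6, 13, 20, 27; the last is September 27.
1 April 2020 is a Wednesday, so the first Friday is April 3 and the second is April 10.
At the standard offset (UTC−06:00), 02:00 UTC − 6h = 20:00 Wynek Canton standard time (rolling into the previous day, 14 April 2020).
The standard-time date in Wynek Canton, 14 April 2020, does not fall between 27 September 2019 and 10 April 2020, so daylight saving is not in effect and Wynek Canton is at UTC−06:00.
02:00 UTC − 6h = 20:00 local (rolling into the previous day, 14 April 2020).

20:00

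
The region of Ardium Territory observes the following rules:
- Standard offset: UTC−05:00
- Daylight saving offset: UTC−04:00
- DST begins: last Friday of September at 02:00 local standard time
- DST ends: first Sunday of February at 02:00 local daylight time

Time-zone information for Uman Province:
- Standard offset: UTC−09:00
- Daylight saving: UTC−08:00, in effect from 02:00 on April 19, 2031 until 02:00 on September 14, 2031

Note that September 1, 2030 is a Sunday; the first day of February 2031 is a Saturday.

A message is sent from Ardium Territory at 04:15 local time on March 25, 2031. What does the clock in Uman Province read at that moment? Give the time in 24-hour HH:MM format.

00:15

1 September 2030 is a Sunday, so Fridays fall on 6, 13, 20, 27; the last is September 27.
1 February 2031 is a Saturday, so the first Sunday is February 2.
Daylight saving runs 27 September 2030 – 2 February 2031; March 25, 2031 is outside that window, so Ardium Territory is on standard time at UTC−05:00.
04:15 Ardium Territory + 5h = 09:15 UTC.
At the standard offset (UTC−09:00), 09:15 UTC − 9h = 00:15 Uman Province standard time.
Daylight saving runs 19 April – 14 September; the standard-time date in Uman Province, March 25, 2031, is outside that window, so Uman Province is on standard time at UTC−09:00.
09:15 UTC − 9h = 00:15 Uman Province.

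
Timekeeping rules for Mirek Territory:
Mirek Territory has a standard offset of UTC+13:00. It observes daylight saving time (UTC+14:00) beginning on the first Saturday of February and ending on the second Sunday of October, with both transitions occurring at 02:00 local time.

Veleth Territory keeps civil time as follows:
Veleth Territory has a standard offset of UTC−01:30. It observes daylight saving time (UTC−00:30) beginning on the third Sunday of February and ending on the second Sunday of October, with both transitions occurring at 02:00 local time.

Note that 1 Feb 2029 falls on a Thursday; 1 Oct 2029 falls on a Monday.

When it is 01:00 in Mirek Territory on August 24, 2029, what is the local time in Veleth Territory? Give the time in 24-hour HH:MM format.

10:30

1 February 2029 is a Thursday, so the first Saturday is February 3.
1 October 2029 is a Monday, so the first Sunday is October 7 and the second is October 14.
Daylight saving runs 3 February – 14 October; August 24, 2029 is inside that window, so Mirek Territory is at UTC+14:00.
01:00 Mirek Territory − 14h = 11:00 UTC (rolling into the previous day, 23 August 2029).
1 February 2029 is a Thursday, so the first Sunday is February 4 and the third is February 18.
1 October 2029 is a Monday, so the first Sunday is October 7 and the second is October 14.
At the standard offset (UTC−01:30), 11:00 UTC − 1h30m = 09:30 Veleth Territory standard time.
Daylight saving runs 18 February – 14 October; the standard-time date in Veleth Territory, August 23, 2029, is inside that window, so Veleth Territory is at UTC−00:30.
11:00 UTC − 0h30m = 10:30 Veleth Territory.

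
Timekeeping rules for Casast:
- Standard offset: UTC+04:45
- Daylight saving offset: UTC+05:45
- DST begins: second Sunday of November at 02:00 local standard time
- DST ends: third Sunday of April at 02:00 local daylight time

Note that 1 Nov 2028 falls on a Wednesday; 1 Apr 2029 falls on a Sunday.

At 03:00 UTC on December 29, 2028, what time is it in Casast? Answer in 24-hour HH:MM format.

08:45

1 November 2028 is a Wednesday, so the first Sunday is November 5 and the second is November 12.
1 April 2029 is a Sunday, so the first Sunday is April 1 and the third is April 15.
At the standard offset (UTC+04:45), 03:00 UTC + 4h45m = 07:45 Casast standard time.
The standard-time date in Casast, December 29, 2028, falls between 12 November 2028 and 15 April 2029, so daylight saving is in effect and Casast is at UTC+05:45.
03:00 UTC + 5h45m = 08:45 local.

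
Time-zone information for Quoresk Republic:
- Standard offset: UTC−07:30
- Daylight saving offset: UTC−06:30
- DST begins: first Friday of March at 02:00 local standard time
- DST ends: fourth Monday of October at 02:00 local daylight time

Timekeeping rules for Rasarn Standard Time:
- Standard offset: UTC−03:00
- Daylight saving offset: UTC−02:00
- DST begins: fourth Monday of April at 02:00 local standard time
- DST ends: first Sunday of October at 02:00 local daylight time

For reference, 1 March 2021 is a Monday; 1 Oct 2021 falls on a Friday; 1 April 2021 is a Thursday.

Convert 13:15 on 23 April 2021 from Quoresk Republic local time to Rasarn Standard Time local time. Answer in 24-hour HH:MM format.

1 March 2021 is a Monday, so the first Friday is March 5.
1 October 2021 is a Friday, so the first Monday is October 4 and the fourth is October 25.
23 April 2021 lies within the daylight-saving period (5 March – 25 October), so Quoresk Republic is on daylight time, UTC−06:30.
13:15 Quoresk Republic + 6h30m = 19:45 UTC.
1 April 2021 is a Thursday, so the first Monday is April 5 and the fourth is April 26.
1 October 2021 is a Friday, so the first Sunday is October 3.
At the standard offset (UTC−03:00), 19:45 UTC − 3h = 16:45 Rasarn Standard Time standard time.
The standard-time date in Rasarn Standard Time, 23 April 2021, does not fall between 26 April and 3 October, so daylight saving is not in effect and Rasarn Standard Time is at UTC−03:00.
19:45 UTC − 3h = 16:45 Rasarn Standard Time.

16:45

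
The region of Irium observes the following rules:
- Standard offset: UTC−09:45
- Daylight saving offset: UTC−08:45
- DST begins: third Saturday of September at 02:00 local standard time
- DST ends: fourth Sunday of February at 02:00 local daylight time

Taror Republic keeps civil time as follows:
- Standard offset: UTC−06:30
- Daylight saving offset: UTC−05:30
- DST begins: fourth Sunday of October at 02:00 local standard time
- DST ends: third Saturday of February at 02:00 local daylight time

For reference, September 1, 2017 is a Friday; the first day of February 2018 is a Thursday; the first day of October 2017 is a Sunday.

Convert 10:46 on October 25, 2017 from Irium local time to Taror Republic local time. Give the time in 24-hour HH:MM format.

1 September 2017 is a Friday, so the first Saturday is September 2 and the third is September 16.
1 February 2018 is a Thursday, so the first Sunday is February 4 and the fourth is February 25.
October 25, 2017 falls between 16 September 2017 and 25 February 2018, so daylight saving is in effect and Irium is at UTC−08:45.
10:46 Irium + 8h45m = 19:31 UTC.
1 October 2017 is a Sunday, so the first Sunday is October 1 and the fourth is October 22.
1 February 2018 is a Thursday, so the first Saturday is February 3 and the third is February 17.
At the standard offset (UTC−06:30), 19:31 UTC − 6h30m = 13:01 Taror Republic standard time.
The standard-time date in Taror Republic, October 25, 2017, lies within the daylight-saving period (22 October 2017 – 17 February 2018), so Taror Republic is on daylight time, UTC−05:30.
19:31 UTC − 5h30m = 14:01 Taror Republic.

14:01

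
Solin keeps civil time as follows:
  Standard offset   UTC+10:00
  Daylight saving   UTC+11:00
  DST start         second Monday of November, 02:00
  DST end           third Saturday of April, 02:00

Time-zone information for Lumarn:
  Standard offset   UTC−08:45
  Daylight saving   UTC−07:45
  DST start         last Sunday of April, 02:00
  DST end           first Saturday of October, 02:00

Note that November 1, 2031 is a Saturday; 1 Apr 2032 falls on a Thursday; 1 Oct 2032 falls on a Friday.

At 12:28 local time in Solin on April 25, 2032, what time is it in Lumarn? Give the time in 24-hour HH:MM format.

17:43

1 November 2031 is a Saturday, so the first Monday is November 3 and the second is November 10.
1 April 2032 is a Thursday, so the first Saturday is April 3 and the third is April 17.
April 25, 2032 does not fall between 10 November 2031 and 17 April 2032, so daylight saving is not in effect and Solin is at UTC+10:00.
12:28 Solin − 10h = 02:28 UTC.
1 April 2032 is a Thursday, so Sundays fall on 4, 11, 18, 25; the last is April 25.
1 October 2032 is a Friday, so the first Saturday is October 2.
At the standard offset (UTC−08:45), 02:28 UTC − 8h45m = 17:43 Lumarn standard time (rolling into the previous day, 24 April 2032).
The standard-time date in Lumarn, April 24, 2032, does not fall between 25 April and 2 October, so daylight saving is not in effect and Lumarn is at UTC−08:45.
02:28 UTC − 8h45m = 17:43 Lumarn (rolling into the previous day, 24 April 2032).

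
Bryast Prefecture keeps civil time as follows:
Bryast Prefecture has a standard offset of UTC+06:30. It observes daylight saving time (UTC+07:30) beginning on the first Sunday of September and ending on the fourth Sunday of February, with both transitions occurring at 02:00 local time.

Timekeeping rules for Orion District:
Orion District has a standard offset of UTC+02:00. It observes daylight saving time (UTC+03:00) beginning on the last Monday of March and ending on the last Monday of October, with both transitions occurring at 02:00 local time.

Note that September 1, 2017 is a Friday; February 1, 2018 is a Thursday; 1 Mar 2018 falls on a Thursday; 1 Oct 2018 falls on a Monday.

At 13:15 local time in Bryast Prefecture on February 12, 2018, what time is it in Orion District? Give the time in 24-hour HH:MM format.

1 September 2017 is a Friday, so the first Sunday is September 3.
1 February 2018 is a Thursday, so the first Sunday is February 4 and the fourth is February 25.
February 12, 2018 lies within the daylight-saving period (3 September 2017 – 25 February 2018), so Bryast Prefecture is on daylight time, UTC+07:30.
13:15 Bryast Prefecture − 7h30m = 05:45 UTC.
1 March 2018 is a Thursday, so Mondays fall on 5, 12, 19, 26; the last is March 26.
1 October 2018 is a Monday, so Mondays fall on 1, 8, 15, 22, 29; the last is October 29.
At the standard offset (UTC+02:00), 05:45 UTC + 2h = 07:45 Orion District standard time.
Daylight saving runs 26 March – 29 October; the standard-time date in Orion District, February 12, 2018, is outside that window, so Orion District is on standard time at UTC+02:00.
05:45 UTC + 2h = 07:45 Orion District.

07:45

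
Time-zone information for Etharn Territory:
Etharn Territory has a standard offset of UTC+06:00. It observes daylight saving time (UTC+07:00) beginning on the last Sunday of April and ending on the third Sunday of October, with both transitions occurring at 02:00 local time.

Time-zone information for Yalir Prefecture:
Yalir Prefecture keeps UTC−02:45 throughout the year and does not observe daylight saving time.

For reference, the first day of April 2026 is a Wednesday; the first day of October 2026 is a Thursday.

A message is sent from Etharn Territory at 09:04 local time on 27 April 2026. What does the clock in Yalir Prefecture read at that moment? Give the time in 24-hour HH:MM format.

1 April 2026 is a Wednesday, so Sundays fall on 5, 12, 19, 26; the last is April 26.
1 October 2026 is a Thursday, so the first Sunday is October 4 and the third is October 18.
Daylight saving runs 26 April – 18 October; 27 April 2026 is inside that window, so Etharn Territory is at UTC+07:00.
09:04 Etharn Territory − 7h = 02:04 UTC.
Yalir Prefecture stays on UTC−02:45 all year.
02:04 UTC − 2h45m = 23:19 Yalir Prefecture (rolling into the previous day, 26 April 2026).

23:19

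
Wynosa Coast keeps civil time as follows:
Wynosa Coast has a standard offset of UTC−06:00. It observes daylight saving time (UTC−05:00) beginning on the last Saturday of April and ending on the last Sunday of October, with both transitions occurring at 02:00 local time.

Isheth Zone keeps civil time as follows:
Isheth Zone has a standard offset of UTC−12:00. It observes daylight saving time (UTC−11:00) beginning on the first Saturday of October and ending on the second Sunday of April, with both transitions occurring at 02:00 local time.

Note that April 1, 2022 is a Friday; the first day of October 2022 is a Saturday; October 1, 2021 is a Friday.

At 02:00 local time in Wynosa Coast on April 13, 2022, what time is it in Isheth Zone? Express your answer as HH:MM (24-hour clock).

20:00

1 April 2022 is a Friday, so Saturdays fall on 2, 9, 16, 23, 30; the last is April 30.
1 October 2022 is a Saturday, so Sundays fall on 2, 9, 16, 23, 30; the last is October 30.
April 13, 2022 is outside the daylight-saving period (30 April – 30 October), so Wynosa Coast is on standard time, UTC−06:00.
02:00 Wynosa Coast + 6h = 08:00 UTC.
1 October 2021 is a Friday, so the first Saturday is October 2.
1 April 2022 is a Friday, so the first Sunday is April 3 and the second is April 10.
At the standard offset (UTC−12:00), 08:00 UTC − 12h = 20:00 Isheth Zone standard time (rolling into the previous day, 12 April 2022).
Daylight saving runs 2 October 2021 – 10 April 2022; the standard-time date in Isheth Zone, April 12, 2022, is outside that window, so Isheth Zone is on standard time at UTC−12:00.
08:00 UTC − 12h = 20:00 Isheth Zone (rolling into the previous day, 12 April 2022).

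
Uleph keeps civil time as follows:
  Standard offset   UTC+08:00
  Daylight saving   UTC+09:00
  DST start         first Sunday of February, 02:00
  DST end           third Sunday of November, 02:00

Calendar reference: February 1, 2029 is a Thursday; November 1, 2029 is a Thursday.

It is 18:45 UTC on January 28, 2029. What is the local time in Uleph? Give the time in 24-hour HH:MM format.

1 February 2029 is a Thursday, so the first Sunday is February 4.
1 November 2029 is a Thursday, so the first Sunday is November 4 and the third is November 18.
At the standard offset (UTC+08:00), 18:45 UTC + 8h = 02:45 Uleph standard time (rolling into the next day, 29 January 2029).
The standard-time date in Uleph, January 29, 2029, is outside the daylight-saving period (4 February – 18 November), so Uleph is on standard time, UTC+08:00.
18:45 UTC + 8h = 02:45 local (rolling into the next day, 29 January 2029).

02:45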